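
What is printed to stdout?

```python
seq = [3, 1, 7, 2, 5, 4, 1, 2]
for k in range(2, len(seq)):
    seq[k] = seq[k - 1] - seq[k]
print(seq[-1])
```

k=2: seq[2] = 1-7 = -6 → [3, 1, -6, 2, 5, 4, 1, 2]
k=3: seq[3] = (-6)-2 = -8 → [3, 1, -6, -8, 5, 4, 1, 2]
k=4: seq[4] = (-8)-5 = -13 → [3, 1, -6, -8, -13, 4, 1, 2]
k=5: seq[5] = (-13)-4 = -17 → [3, 1, -6, -8, -13, -17, 1, 2]
k=6: seq[6] = (-17)-1 = -18 → [3, 1, -6, -8, -13, -17, -18, 2]
k=7: seq[7] = (-18)-2 = -20 → [3, 1, -6, -8, -13, -17, -18, -20]

-20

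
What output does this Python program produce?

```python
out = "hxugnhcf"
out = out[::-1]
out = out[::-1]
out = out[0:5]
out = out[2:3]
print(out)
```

u

reverse → 'fchnguxh'
reverse → 'hxugnhcf'
slice [0:5] → 'hxugn'
slice [2:3] → 'u'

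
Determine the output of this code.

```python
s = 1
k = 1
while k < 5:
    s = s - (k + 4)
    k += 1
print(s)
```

k=1: s = 1-5 = -4
k=2: s = (-4)-6 = -10
k=3: s = (-10)-7 = -17
k=4: s = (-17)-8 = -25

-25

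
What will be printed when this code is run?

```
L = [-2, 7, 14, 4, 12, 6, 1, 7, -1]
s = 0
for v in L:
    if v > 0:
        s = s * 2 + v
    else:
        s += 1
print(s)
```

1218

v=-2: not >0, s = 0+1 = 1
v=7: >0, s = 1*2+7 = 9
v=14: >0, s = 9*2+14 = 32
v=4: >0, s = 32*2+4 = 68
v=12: >0, s = 68*2+12 = 148
v=6: >0, s = 148*2+6 = 302
v=1: >0, s = 302*2+1 = 605
v=7: >0, s = 605*2+7 = 1217
v=-1: not >0, s = 1217+1 = 1218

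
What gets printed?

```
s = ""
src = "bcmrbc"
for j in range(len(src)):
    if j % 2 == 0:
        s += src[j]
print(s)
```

j=0: add 'b' → 'b'
j=1: skip
j=2: add 'm' → 'bm'
j=3: skip
j=4: add 'b' → 'bmb'
j=5: skip

bmb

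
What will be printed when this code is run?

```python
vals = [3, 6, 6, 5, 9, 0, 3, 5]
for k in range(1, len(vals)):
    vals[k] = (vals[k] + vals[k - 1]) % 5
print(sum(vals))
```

19

k=1: vals[1] = (6+3)%5 = 4 → [3, 4, 6, 5, 9, 0, 3, 5]
k=2: vals[2] = (6+4)%5 = 0 → [3, 4, 0, 5, 9, 0, 3, 5]
k=3: vals[3] = (5+0)%5 = 0 → [3, 4, 0, 0, 9, 0, 3, 5]
k=4: vals[4] = (9+0)%5 = 4 → [3, 4, 0, 0, 4, 0, 3, 5]
k=5: vals[5] = (0+4)%5 = 4 → [3, 4, 0, 0, 4, 4, 3, 5]
k=6: vals[6] = (3+4)%5 = 2 → [3, 4, 0, 0, 4, 4, 2, 5]
k=7: vals[7] = (5+2)%5 = 2 → [3, 4, 0, 0, 4, 4, 2, 2]
sum = 19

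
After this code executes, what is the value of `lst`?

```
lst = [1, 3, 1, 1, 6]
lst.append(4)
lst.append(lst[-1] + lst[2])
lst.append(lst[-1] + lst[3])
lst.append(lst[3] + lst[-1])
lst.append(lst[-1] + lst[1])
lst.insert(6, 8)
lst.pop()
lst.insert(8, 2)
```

append 4 → [1, 3, 1, 1, 6, 4]
append lst[-1]+lst[2] = 4+1 = 5 → [1, 3, 1, 1, 6, 4, 5]
append lst[-1]+lst[3] = 5+1 = 6 → [1, 3, 1, 1, 6, 4, 5, 6]
append lst[3]+lst[-1] = 1+6 = 7 → [1, 3, 1, 1, 6, 4, 5, 6, 7]
append lst[-1]+lst[1] = 7+3 = 10 → [1, 3, 1, 1, 6, 4, 5, 6, 7, 10]
insert 8 at 6 → [1, 3, 1, 1, 6, 4, 8, 5, 6, 7, 10]
pop() removes 10 → [1, 3, 1, 1, 6, 4, 8, 5, 6, 7]
insert 2 at 8 → [1, 3, 1, 1, 6, 4, 8, 5, 2, 6, 7]

[1, 3, 1, 1, 6, 4, 8, 5, 2, 6, 7]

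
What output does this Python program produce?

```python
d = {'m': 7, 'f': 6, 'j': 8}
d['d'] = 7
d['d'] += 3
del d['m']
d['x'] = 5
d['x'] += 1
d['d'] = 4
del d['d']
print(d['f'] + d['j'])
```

d['d'] = 7 → {'m': 7, 'f': 6, 'j': 8, 'd': 7}
d['d'] = 7+3 = 10 → {'m': 7, 'f': 6, 'j': 8, 'd': 10}
del 'm' → {'f': 6, 'j': 8, 'd': 10}
d['x'] = 5 → {'f': 6, 'j': 8, 'd': 10, 'x': 5}
d['x'] = 5+1 = 6 → {'f': 6, 'j': 8, 'd': 10, 'x': 6}
d['d'] = 4 → {'f': 6, 'j': 8, 'd': 4, 'x': 6}
del 'd' → {'f': 6, 'j': 8, 'x': 6}
d['f']+d['j'] = 6+8 = 14

14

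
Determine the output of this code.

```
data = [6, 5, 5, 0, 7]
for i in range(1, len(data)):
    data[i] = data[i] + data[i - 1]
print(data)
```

[6, 11, 16, 16, 23]

i=1: data[1] = 5+6 = 11 → [6, 11, 5, 0, 7]
i=2: data[2] = 5+11 = 16 → [6, 11, 16, 0, 7]
i=3: data[3] = 0+16 = 16 → [6, 11, 16, 16, 7]
i=4: data[4] = 7+16 = 23 → [6, 11, 16, 16, 23]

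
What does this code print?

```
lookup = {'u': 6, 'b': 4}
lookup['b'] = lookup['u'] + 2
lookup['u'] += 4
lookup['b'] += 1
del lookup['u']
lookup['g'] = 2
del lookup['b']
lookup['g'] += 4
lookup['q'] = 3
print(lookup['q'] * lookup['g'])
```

lookup['b'] = lookup['u']+2 = 8 → {'u': 6, 'b': 8}
lookup['u'] = 6+4 = 10 → {'u': 10, 'b': 8}
lookup['b'] = 8+1 = 9 → {'u': 10, 'b': 9}
del 'u' → {'b': 9}
lookup['g'] = 2 → {'b': 9, 'g': 2}
del 'b' → {'g': 2}
lookup['g'] = 2+4 = 6 → {'g': 6}
lookup['q'] = 3 → {'g': 6, 'q': 3}
lookup['q']*lookup['g'] = 3*6 = 18

18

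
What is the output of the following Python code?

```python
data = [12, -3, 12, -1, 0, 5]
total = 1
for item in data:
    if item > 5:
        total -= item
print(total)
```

item=12: >5, total = 1-12 = -11
item=-3: not >5
item=12: >5, total = (-11)-12 = -23
item=-1: not >5
item=0: not >5
item=5: not >5

-23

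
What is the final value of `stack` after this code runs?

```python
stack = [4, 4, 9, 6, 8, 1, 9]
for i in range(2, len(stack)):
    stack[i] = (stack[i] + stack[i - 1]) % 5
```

[4, 4, 3, 4, 2, 3, 2]

i=2: stack[2] = (9+4)%5 = 3 → [4, 4, 3, 6, 8, 1, 9]
i=3: stack[3] = (6+3)%5 = 4 → [4, 4, 3, 4, 8, 1, 9]
i=4: stack[4] = (8+4)%5 = 2 → [4, 4, 3, 4, 2, 1, 9]
i=5: stack[5] = (1+2)%5 = 3 → [4, 4, 3, 4, 2, 3, 9]
i=6: stack[6] = (9+3)%5 = 2 → [4, 4, 3, 4, 2, 3, 2]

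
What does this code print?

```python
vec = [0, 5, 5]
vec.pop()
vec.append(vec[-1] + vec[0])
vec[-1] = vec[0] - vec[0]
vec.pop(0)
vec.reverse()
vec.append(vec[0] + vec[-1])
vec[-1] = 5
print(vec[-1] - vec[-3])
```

pop() removes 5 → [0, 5]
append vec[-1]+vec[0] = 5+0 = 5 → [0, 5, 5]
vec[-1] = vec[0]-vec[0] = 0-0 = 0 → [0, 5, 0]
pop(0) removes 0 → [5, 0]
reverse → [0, 5]
append vec[0]+vec[-1] = 0+5 = 5 → [0, 5, 5]
vec[-1] = 5 → [0, 5, 5]
vec[-1]-vec[-3] = 5-0 = 5

5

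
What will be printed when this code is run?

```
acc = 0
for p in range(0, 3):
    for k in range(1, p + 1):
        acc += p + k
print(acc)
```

p=1,k=1: acc = 0+2 = 2
p=2,k=1: acc = 2+3 = 5
p=2,k=2: acc = 5+4 = 9

9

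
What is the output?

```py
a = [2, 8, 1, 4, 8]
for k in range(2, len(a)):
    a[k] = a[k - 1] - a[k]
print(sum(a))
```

15

k=2: a[2] = 8-1 = 7 → [2, 8, 7, 4, 8]
k=3: a[3] = 7-4 = 3 → [2, 8, 7, 3, 8]
k=4: a[4] = 3-8 = -5 → [2, 8, 7, 3, -5]
sum = 15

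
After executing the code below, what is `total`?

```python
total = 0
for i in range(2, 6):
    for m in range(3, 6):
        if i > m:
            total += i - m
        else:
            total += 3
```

31

i=2,m=3: not 2>3, total = 0+3 = 3
i=2,m=4: not 2>4, total = 3+3 = 6
i=2,m=5: not 2>5, total = 6+3 = 9
i=3,m=3: not 3>3, total = 9+3 = 12
i=3,m=4: not 3>4, total = 12+3 = 15
i=3,m=5: not 3>5, total = 15+3 = 18
i=4,m=3: 4>3, total = 18+1 = 19
i=4,m=4: not 4>4, total = 19+3 = 22
i=4,m=5: not 4>5, total = 22+3 = 25
i=5,m=3: 5>3, total = 25+2 = 27
i=5,m=4: 5>4, total = 27+1 = 28
i=5,m=5: not 5>5, total = 28+3 = 31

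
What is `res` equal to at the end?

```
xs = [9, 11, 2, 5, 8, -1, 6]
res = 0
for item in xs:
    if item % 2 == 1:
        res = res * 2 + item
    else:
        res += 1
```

132

item=9: odd, res = 0*2+9 = 9
item=11: odd, res = 9*2+11 = 29
item=2: not odd, res = 29+1 = 30
item=5: odd, res = 30*2+5 = 65
item=8: not odd, res = 65+1 = 66
item=-1: odd, res = 66*2+(-1) = 131
item=6: not odd, res = 131+1 = 132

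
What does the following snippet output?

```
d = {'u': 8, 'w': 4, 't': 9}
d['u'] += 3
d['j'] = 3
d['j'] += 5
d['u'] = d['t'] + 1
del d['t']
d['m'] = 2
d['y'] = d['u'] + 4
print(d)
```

d['u'] = 8+3 = 11 → {'u': 11, 'w': 4, 't': 9}
d['j'] = 3 → {'u': 11, 'w': 4, 't': 9, 'j': 3}
d['j'] = 3+5 = 8 → {'u': 11, 'w': 4, 't': 9, 'j': 8}
d['u'] = d['t']+1 = 10 → {'u': 10, 'w': 4, 't': 9, 'j': 8}
del 't' → {'u': 10, 'w': 4, 'j': 8}
d['m'] = 2 → {'u': 10, 'w': 4, 'j': 8, 'm': 2}
d['y'] = d['u']+4 = 14 → {'u': 10, 'w': 4, 'j': 8, 'm': 2, 'y': 14}

{'u': 10, 'w': 4, 'j': 8, 'm': 2, 'y': 14}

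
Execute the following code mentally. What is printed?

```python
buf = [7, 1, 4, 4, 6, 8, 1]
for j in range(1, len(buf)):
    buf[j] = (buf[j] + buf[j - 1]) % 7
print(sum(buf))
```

21

j=1: buf[1] = (1+7)%7 = 1 → [7, 1, 4, 4, 6, 8, 1]
j=2: buf[2] = (4+1)%7 = 5 → [7, 1, 5, 4, 6, 8, 1]
j=3: buf[3] = (4+5)%7 = 2 → [7, 1, 5, 2, 6, 8, 1]
j=4: buf[4] = (6+2)%7 = 1 → [7, 1, 5, 2, 1, 8, 1]
j=5: buf[5] = (8+1)%7 = 2 → [7, 1, 5, 2, 1, 2, 1]
j=6: buf[6] = (1+2)%7 = 3 → [7, 1, 5, 2, 1, 2, 3]
sum = 21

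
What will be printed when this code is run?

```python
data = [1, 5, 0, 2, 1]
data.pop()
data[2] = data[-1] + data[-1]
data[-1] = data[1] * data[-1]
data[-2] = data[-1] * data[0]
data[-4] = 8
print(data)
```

pop() removes 1 → [1, 5, 0, 2]
data[2] = data[-1]+data[-1] = 2+2 = 4 → [1, 5, 4, 2]
data[-1] = data[1]*data[-1] = 5*2 = 10 → [1, 5, 4, 10]
data[-2] = data[-1]*data[0] = 10*1 = 10 → [1, 5, 10, 10]
data[-4] = 8 → [8, 5, 10, 10]

[8, 5, 10, 10]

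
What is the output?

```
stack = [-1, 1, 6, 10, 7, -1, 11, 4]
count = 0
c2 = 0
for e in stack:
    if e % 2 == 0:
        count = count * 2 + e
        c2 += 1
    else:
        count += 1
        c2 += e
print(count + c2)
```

90

e=-1: not even, count = 0+1 = 1; c2=-1
e=1: not even, count = 1+1 = 2; c2=0
e=6: even, count = 2*2+6 = 10; c2=1
e=10: even, count = 10*2+10 = 30; c2=2
e=7: not even, count = 30+1 = 31; c2=9
e=-1: not even, count = 31+1 = 32; c2=8
e=11: not even, count = 32+1 = 33; c2=19
e=4: even, count = 33*2+4 = 70; c2=20
count+c2 = 70+20 = 90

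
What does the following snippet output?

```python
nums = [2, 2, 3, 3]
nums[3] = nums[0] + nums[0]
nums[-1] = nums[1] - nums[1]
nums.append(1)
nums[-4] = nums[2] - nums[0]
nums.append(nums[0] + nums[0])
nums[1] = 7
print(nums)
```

nums[3] = nums[0]+nums[0] = 2+2 = 4 → [2, 2, 3, 4]
nums[-1] = nums[1]-nums[1] = 2-2 = 0 → [2, 2, 3, 0]
append 1 → [2, 2, 3, 0, 1]
nums[-4] = nums[2]-nums[0] = 3-2 = 1 → [2, 1, 3, 0, 1]
append nums[0]+nums[0] = 2+2 = 4 → [2, 1, 3, 0, 1, 4]
nums[1] = 7 → [2, 7, 3, 0, 1, 4]

[2, 7, 3, 0, 1, 4]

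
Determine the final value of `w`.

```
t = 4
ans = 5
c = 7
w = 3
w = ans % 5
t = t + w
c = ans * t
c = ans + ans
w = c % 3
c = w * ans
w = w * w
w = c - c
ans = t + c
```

w = 5%5 = 0
t = 4+0 = 4
c = 5*4 = 20
c = 5+5 = 10
w = 10%3 = 1
c = 1*5 = 5
w = 1*1 = 1
w = 5-5 = 0
ans = 4+5 = 9

0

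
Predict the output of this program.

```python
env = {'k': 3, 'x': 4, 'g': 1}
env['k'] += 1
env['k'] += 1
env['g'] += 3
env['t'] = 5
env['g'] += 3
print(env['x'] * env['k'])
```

env['k'] = 3+1 = 4 → {'k': 4, 'x': 4, 'g': 1}
env['k'] = 4+1 = 5 → {'k': 5, 'x': 4, 'g': 1}
env['g'] = 1+3 = 4 → {'k': 5, 'x': 4, 'g': 4}
env['t'] = 5 → {'k': 5, 'x': 4, 'g': 4, 't': 5}
env['g'] = 4+3 = 7 → {'k': 5, 'x': 4, 'g': 7, 't': 5}
env['x']*env['k'] = 4*5 = 20

20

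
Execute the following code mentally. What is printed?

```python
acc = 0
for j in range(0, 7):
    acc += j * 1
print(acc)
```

j=0: acc = 0+0*1 = 0
j=1: acc = 0+1*1 = 1
j=2: acc = 1+2*1 = 3
j=3: acc = 3+3*1 = 6
j=4: acc = 6+4*1 = 10
j=5: acc = 10+5*1 = 15
j=6: acc = 15+6*1 = 21

21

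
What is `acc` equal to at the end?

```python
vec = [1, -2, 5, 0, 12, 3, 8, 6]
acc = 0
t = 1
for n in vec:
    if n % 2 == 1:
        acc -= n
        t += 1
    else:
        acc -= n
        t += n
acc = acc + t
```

-5

n=1: odd, acc = 0-1 = -1; t=2
n=-2: not odd, acc = (-1)-(-2) = 1; t=0
n=5: odd, acc = 1-5 = -4; t=1
n=0: not odd, acc = (-4)-0 = -4; t=1
n=12: not odd, acc = (-4)-12 = -16; t=13
n=3: odd, acc = (-16)-3 = -19; t=14
n=8: not odd, acc = (-19)-8 = -27; t=22
n=6: not odd, acc = (-27)-6 = -33; t=28
acc+t = (-33)+28 = -5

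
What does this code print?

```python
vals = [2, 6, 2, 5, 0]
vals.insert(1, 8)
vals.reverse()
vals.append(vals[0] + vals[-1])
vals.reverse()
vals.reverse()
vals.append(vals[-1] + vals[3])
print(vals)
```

[0, 5, 2, 6, 8, 2, 2, 8]

insert 8 at 1 → [2, 8, 6, 2, 5, 0]
reverse → [0, 5, 2, 6, 8, 2]
append vals[0]+vals[-1] = 0+2 = 2 → [0, 5, 2, 6, 8, 2, 2]
reverse → [2, 2, 8, 6, 2, 5, 0]
reverse → [0, 5, 2, 6, 8, 2, 2]
append vals[-1]+vals[3] = 2+6 = 8 → [0, 5, 2, 6, 8, 2, 2, 8]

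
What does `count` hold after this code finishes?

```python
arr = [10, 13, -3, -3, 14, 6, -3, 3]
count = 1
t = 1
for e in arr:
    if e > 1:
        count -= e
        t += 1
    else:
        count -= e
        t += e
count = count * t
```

e=10: >1, count = 1-10 = -9; t=2
e=13: >1, count = (-9)-13 = -22; t=3
e=-3: not >1, count = (-22)-(-3) = -19; t=0
e=-3: not >1, count = (-19)-(-3) = -16; t=-3
e=14: >1, count = (-16)-14 = -30; t=-2
e=6: >1, count = (-30)-6 = -36; t=-1
e=-3: not >1, count = (-36)-(-3) = -33; t=-4
e=3: >1, count = (-33)-3 = -36; t=-3
count*t = (-36)*(-3) = 108

108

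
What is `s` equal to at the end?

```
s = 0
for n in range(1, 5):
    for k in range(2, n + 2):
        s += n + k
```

n=1,k=2: s = 0+3 = 3
n=2,k=2: s = 3+4 = 7
n=2,k=3: s = 7+5 = 12
n=3,k=2: s = 12+5 = 17
n=3,k=3: s = 17+6 = 23
n=3,k=4: s = 23+7 = 30
n=4,k=2: s = 30+6 = 36
n=4,k=3: s = 36+7 = 43
n=4,k=4: s = 43+8 = 51
n=4,k=5: s = 51+9 = 60

60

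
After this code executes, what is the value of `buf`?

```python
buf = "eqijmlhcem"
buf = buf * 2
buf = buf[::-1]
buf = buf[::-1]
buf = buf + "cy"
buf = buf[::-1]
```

repeat ×2 → 'eqijmlhcemeqijmlhcem'
reverse → 'mechlmjiqemechlmjiqe'
reverse → 'eqijmlhcemeqijmlhcem'
+ 'cy' → 'eqijmlhcemeqijmlhcemcy'
reverse → 'ycmechlmjiqemechlmjiqe'

'ycmechlmjiqemechlmjiqe'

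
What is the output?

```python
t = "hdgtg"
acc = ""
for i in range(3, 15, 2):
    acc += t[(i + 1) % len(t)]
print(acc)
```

i=3: add t[4]='g' → 'g'
i=5: add t[1]='d' → 'gd'
i=7: add t[3]='t' → 'gdt'
i=9: add t[0]='h' → 'gdth'
i=11: add t[2]='g' → 'gdthg'
i=13: add t[4]='g' → 'gdthgg'

gdthgg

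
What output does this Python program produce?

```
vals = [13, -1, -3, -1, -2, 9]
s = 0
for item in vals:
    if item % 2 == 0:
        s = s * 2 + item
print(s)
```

-2

item=13: not even
item=-1: not even
item=-3: not even
item=-1: not even
item=-2: even, s = 0*2+(-2) = -2
item=9: not even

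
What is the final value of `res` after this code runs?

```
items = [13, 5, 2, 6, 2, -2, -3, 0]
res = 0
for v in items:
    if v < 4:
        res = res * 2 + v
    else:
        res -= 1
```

v=13: not <4, res = 0-1 = -1
v=5: not <4, res = (-1)-1 = -2
v=2: <4, res = (-2)*2+2 = -2
v=6: not <4, res = (-2)-1 = -3
v=2: <4, res = (-3)*2+2 = -4
v=-2: <4, res = (-4)*2+(-2) = -10
v=-3: <4, res = (-10)*2+(-3) = -23
v=0: <4, res = (-23)*2+0 = -46

-46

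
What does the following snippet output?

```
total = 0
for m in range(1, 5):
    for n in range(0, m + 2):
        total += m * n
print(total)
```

105

m=1,n=0: total = 0+0 = 0
m=1,n=1: total = 0+1 = 1
m=1,n=2: total = 1+2 = 3
m=2,n=0: total = 3+0 = 3
m=2,n=1: total = 3+2 = 5
m=2,n=2: total = 5+4 = 9
m=2,n=3: total = 9+6 = 15
m=3,n=0: total = 15+0 = 15
m=3,n=1: total = 15+3 = 18
m=3,n=2: total = 18+6 = 24
m=3,n=3: total = 24+9 = 33
m=3,n=4: total = 33+12 = 45
m=4,n=0: total = 45+0 = 45
m=4,n=1: total = 45+4 = 49
m=4,n=2: total = 49+8 = 57
m=4,n=3: total = 57+12 = 69
m=4,n=4: total = 69+16 = 85
m=4,n=5: total = 85+20 = 105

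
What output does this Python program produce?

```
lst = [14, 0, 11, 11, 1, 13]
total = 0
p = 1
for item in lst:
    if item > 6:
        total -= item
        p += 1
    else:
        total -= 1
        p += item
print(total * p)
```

item=14: >6, total = 0-14 = -14; p=2
item=0: not >6, total = (-14)-1 = -15; p=2
item=11: >6, total = (-15)-11 = -26; p=3
item=11: >6, total = (-26)-11 = -37; p=4
item=1: not >6, total = (-37)-1 = -38; p=5
item=13: >6, total = (-38)-13 = -51; p=6
total*p = (-51)*6 = -306

-306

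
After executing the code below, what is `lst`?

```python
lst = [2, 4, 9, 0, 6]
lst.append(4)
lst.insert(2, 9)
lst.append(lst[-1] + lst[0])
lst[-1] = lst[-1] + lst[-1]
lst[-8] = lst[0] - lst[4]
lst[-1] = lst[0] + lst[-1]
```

[2, 4, 9, 9, 0, 6, 4, 14]

append 4 → [2, 4, 9, 0, 6, 4]
insert 9 at 2 → [2, 4, 9, 9, 0, 6, 4]
append lst[-1]+lst[0] = 4+2 = 6 → [2, 4, 9, 9, 0, 6, 4, 6]
lst[-1] = lst[-1]+lst[-1] = 6+6 = 12 → [2, 4, 9, 9, 0, 6, 4, 12]
lst[-8] = lst[0]-lst[4] = 2-0 = 2 → [2, 4, 9, 9, 0, 6, 4, 12]
lst[-1] = lst[0]+lst[-1] = 2+12 = 14 → [2, 4, 9, 9, 0, 6, 4, 14]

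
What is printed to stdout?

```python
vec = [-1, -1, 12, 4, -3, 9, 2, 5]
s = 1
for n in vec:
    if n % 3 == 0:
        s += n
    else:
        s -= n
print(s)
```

n=-1: not %3==0, s = 1-(-1) = 2
n=-1: not %3==0, s = 2-(-1) = 3
n=12: %3==0, s = 3+12 = 15
n=4: not %3==0, s = 15-4 = 11
n=-3: %3==0, s = 11+(-3) = 8
n=9: %3==0, s = 8+9 = 17
n=2: not %3==0, s = 17-2 = 15
n=5: not %3==0, s = 15-5 = 10

10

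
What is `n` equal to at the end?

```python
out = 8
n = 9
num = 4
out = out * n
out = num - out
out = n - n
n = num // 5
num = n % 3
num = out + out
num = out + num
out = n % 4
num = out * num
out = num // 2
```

0

out = 8*9 = 72
out = 4-72 = -68
out = 9-9 = 0
n = 4//5 = 0
num = 0%3 = 0
num = 0+0 = 0
num = 0+0 = 0
out = 0%4 = 0
num = 0*0 = 0
out = 0//2 = 0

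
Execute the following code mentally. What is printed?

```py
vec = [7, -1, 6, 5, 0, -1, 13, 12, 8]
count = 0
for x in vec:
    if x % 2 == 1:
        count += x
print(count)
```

x=7: odd, count = 0+7 = 7
x=-1: odd, count = 7+(-1) = 6
x=6: not odd
x=5: odd, count = 6+5 = 11
x=0: not odd
x=-1: odd, count = 11+(-1) = 10
x=13: odd, count = 10+13 = 23
x=12: not odd
x=8: not odd

23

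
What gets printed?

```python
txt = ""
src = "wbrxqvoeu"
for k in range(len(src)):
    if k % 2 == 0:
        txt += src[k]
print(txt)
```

k=0: add 'w' → 'w'
k=1: skip
k=2: add 'r' → 'wr'
k=3: skip
k=4: add 'q' → 'wrq'
k=5: skip
k=6: add 'o' → 'wrqo'
k=7: skip
k=8: add 'u' → 'wrqou'

wrqou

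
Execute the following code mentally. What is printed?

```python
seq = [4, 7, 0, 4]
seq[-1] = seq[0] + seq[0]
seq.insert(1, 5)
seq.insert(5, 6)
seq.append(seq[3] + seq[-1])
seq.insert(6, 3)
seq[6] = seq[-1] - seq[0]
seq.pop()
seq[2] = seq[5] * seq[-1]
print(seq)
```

seq[-1] = seq[0]+seq[0] = 4+4 = 8 → [4, 7, 0, 8]
insert 5 at 1 → [4, 5, 7, 0, 8]
insert 6 at 5 → [4, 5, 7, 0, 8, 6]
append seq[3]+seq[-1] = 0+6 = 6 → [4, 5, 7, 0, 8, 6, 6]
insert 3 at 6 → [4, 5, 7, 0, 8, 6, 3, 6]
seq[6] = seq[-1]-seq[0] = 6-4 = 2 → [4, 5, 7, 0, 8, 6, 2, 6]
pop() removes 6 → [4, 5, 7, 0, 8, 6, 2]
seq[2] = seq[5]*seq[-1] = 6*2 = 12 → [4, 5, 12, 0, 8, 6, 2]

[4, 5, 12, 0, 8, 6, 2]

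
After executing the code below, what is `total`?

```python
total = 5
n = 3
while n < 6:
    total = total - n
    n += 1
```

-7

n=3: total = 5-3 = 2
n=4: total = 2-4 = -2
n=5: total = (-2)-5 = -7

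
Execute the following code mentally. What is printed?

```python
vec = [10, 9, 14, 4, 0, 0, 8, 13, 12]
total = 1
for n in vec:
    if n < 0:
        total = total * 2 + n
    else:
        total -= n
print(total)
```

-69

n=10: not <0, total = 1-10 = -9
n=9: not <0, total = (-9)-9 = -18
n=14: not <0, total = (-18)-14 = -32
n=4: not <0, total = (-32)-4 = -36
n=0: not <0, total = (-36)-0 = -36
n=0: not <0, total = (-36)-0 = -36
n=8: not <0, total = (-36)-8 = -44
n=13: not <0, total = (-44)-13 = -57
n=12: not <0, total = (-57)-12 = -69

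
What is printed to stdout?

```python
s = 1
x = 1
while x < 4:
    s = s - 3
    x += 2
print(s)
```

-5

x=1: s = 1-3 = -2
x=3: s = (-2)-3 = -5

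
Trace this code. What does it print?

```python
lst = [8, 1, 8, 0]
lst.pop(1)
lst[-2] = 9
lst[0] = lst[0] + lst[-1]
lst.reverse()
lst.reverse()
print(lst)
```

[8, 9, 0]

pop(1) removes 1 → [8, 8, 0]
lst[-2] = 9 → [8, 9, 0]
lst[0] = lst[0]+lst[-1] = 8+0 = 8 → [8, 9, 0]
reverse → [0, 9, 8]
reverse → [8, 9, 0]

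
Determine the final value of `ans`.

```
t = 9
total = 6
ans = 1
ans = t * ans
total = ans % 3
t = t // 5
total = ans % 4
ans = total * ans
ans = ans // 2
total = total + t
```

ans = 9*1 = 9
total = 9%3 = 0
t = 9//5 = 1
total = 9%4 = 1
ans = 1*9 = 9
ans = 9//2 = 4
total = 1+1 = 2

4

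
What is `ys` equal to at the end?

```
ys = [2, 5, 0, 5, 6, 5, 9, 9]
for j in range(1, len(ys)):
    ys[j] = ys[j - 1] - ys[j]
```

j=1: ys[1] = 2-5 = -3 → [2, -3, 0, 5, 6, 5, 9, 9]
j=2: ys[2] = (-3)-0 = -3 → [2, -3, -3, 5, 6, 5, 9, 9]
j=3: ys[3] = (-3)-5 = -8 → [2, -3, -3, -8, 6, 5, 9, 9]
j=4: ys[4] = (-8)-6 = -14 → [2, -3, -3, -8, -14, 5, 9, 9]
j=5: ys[5] = (-14)-5 = -19 → [2, -3, -3, -8, -14, -19, 9, 9]
j=6: ys[6] = (-19)-9 = -28 → [2, -3, -3, -8, -14, -19, -28, 9]
j=7: ys[7] = (-28)-9 = -37 → [2, -3, -3, -8, -14, -19, -28, -37]

[2, -3, -3, -8, -14, -19, -28, -37]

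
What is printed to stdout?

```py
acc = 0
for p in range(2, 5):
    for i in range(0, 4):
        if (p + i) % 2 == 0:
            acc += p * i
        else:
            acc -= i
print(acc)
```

14

p=2,i=0: even sum, acc = 0+0 = 0
p=2,i=1: odd sum, acc = 0-1 = -1
p=2,i=2: even sum, acc = (-1)+4 = 3
p=2,i=3: odd sum, acc = 3-3 = 0
p=3,i=0: odd sum, acc = 0-0 = 0
p=3,i=1: even sum, acc = 0+3 = 3
p=3,i=2: odd sum, acc = 3-2 = 1
p=3,i=3: even sum, acc = 1+9 = 10
p=4,i=0: even sum, acc = 10+0 = 10
p=4,i=1: odd sum, acc = 10-1 = 9
p=4,i=2: even sum, acc = 9+8 = 17
p=4,i=3: odd sum, acc = 17-3 = 14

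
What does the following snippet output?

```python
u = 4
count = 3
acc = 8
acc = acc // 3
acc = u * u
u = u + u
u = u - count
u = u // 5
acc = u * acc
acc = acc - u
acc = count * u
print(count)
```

3

acc = 8//3 = 2
acc = 4*4 = 16
u = 4+4 = 8
u = 8-3 = 5
u = 5//5 = 1
acc = 1*16 = 16
acc = 16-1 = 15
acc = 3*1 = 3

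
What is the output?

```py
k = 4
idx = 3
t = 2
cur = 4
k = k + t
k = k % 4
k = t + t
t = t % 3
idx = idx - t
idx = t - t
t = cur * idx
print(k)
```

4

k = 4+2 = 6
k = 6%4 = 2
k = 2+2 = 4
t = 2%3 = 2
idx = 3-2 = 1
idx = 2-2 = 0
t = 4*0 = 0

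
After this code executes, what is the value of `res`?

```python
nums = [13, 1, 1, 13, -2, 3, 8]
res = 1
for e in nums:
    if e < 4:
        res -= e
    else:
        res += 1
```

e=13: not <4, res = 1+1 = 2
e=1: <4, res = 2-1 = 1
e=1: <4, res = 1-1 = 0
e=13: not <4, res = 0+1 = 1
e=-2: <4, res = 1-(-2) = 3
e=3: <4, res = 3-3 = 0
e=8: not <4, res = 0+1 = 1

1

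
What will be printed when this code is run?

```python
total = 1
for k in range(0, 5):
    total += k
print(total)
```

11

k=0: total = 1+0 = 1
k=1: total = 1+1 = 2
k=2: total = 2+2 = 4
k=3: total = 4+3 = 7
k=4: total = 7+4 = 11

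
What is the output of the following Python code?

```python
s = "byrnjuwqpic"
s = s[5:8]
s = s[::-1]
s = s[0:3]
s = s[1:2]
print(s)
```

w

slice [5:8] → 'uwq'
reverse → 'qwu'
slice [0:3] → 'qwu'
slice [1:2] → 'w'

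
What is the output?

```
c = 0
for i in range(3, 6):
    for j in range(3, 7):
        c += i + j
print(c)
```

i=3,j=3: c = 0+6 = 6
i=3,j=4: c = 6+7 = 13
i=3,j=5: c = 13+8 = 21
i=3,j=6: c = 21+9 = 30
i=4,j=3: c = 30+7 = 37
i=4,j=4: c = 37+8 = 45
i=4,j=5: c = 45+9 = 54
i=4,j=6: c = 54+10 = 64
i=5,j=3: c = 64+8 = 72
i=5,j=4: c = 72+9 = 81
i=5,j=5: c = 81+10 = 91
i=5,j=6: c = 91+11 = 102

102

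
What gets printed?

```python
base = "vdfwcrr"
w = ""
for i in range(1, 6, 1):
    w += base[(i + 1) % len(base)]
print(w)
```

i=1: add base[2]='f' → 'f'
i=2: add base[3]='w' → 'fw'
i=3: add base[4]='c' → 'fwc'
i=4: add base[5]='r' → 'fwcr'
i=5: add base[6]='r' → 'fwcrr'

fwcrr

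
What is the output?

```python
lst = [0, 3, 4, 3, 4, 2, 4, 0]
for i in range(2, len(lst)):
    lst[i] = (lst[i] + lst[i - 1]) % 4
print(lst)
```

[0, 3, 3, 2, 2, 0, 0, 0]

i=2: lst[2] = (4+3)%4 = 3 → [0, 3, 3, 3, 4, 2, 4, 0]
i=3: lst[3] = (3+3)%4 = 2 → [0, 3, 3, 2, 4, 2, 4, 0]
i=4: lst[4] = (4+2)%4 = 2 → [0, 3, 3, 2, 2, 2, 4, 0]
i=5: lst[5] = (2+2)%4 = 0 → [0, 3, 3, 2, 2, 0, 4, 0]
i=6: lst[6] = (4+0)%4 = 0 → [0, 3, 3, 2, 2, 0, 0, 0]
i=7: lst[7] = (0+0)%4 = 0 → [0, 3, 3, 2, 2, 0, 0, 0]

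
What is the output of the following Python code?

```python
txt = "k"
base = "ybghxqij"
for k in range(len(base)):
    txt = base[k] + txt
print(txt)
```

jiqxhgbyk

k=0: prepend 'y' → 'yk'
k=1: prepend 'b' → 'byk'
k=2: prepend 'g' → 'gbyk'
k=3: prepend 'h' → 'hgbyk'
k=4: prepend 'x' → 'xhgbyk'
k=5: prepend 'q' → 'qxhgbyk'
k=6: prepend 'i' → 'iqxhgbyk'
k=7: prepend 'j' → 'jiqxhgbyk'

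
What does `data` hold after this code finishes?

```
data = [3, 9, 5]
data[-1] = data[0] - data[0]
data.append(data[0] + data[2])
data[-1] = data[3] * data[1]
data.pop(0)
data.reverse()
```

data[-1] = data[0]-data[0] = 3-3 = 0 → [3, 9, 0]
append data[0]+data[2] = 3+0 = 3 → [3, 9, 0, 3]
data[-1] = data[3]*data[1] = 3*9 = 27 → [3, 9, 0, 27]
pop(0) removes 3 → [9, 0, 27]
reverse → [27, 0, 9]

[27, 0, 9]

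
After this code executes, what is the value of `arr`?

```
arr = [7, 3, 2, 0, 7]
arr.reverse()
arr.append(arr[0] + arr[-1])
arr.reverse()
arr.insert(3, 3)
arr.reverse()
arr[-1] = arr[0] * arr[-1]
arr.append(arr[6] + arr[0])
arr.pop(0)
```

reverse → [7, 0, 2, 3, 7]
append arr[0]+arr[-1] = 7+7 = 14 → [7, 0, 2, 3, 7, 14]
reverse → [14, 7, 3, 2, 0, 7]
insert 3 at 3 → [14, 7, 3, 3, 2, 0, 7]
reverse → [7, 0, 2, 3, 3, 7, 14]
arr[-1] = arr[0]*arr[-1] = 7*14 = 98 → [7, 0, 2, 3, 3, 7, 98]
append arr[6]+arr[0] = 98+7 = 105 → [7, 0, 2, 3, 3, 7, 98, 105]
pop(0) removes 7 → [0, 2, 3, 3, 7, 98, 105]

[0, 2, 3, 3, 7, 98, 105]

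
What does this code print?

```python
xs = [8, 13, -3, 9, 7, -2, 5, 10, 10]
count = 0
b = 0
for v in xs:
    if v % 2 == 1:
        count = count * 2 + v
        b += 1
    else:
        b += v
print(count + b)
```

270

v=8: not odd; b=8
v=13: odd, count = 0*2+13 = 13; b=9
v=-3: odd, count = 13*2+(-3) = 23; b=10
v=9: odd, count = 23*2+9 = 55; b=11
v=7: odd, count = 55*2+7 = 117; b=12
v=-2: not odd; b=10
v=5: odd, count = 117*2+5 = 239; b=11
v=10: not odd; b=21
v=10: not odd; b=31
count+b = 239+31 = 270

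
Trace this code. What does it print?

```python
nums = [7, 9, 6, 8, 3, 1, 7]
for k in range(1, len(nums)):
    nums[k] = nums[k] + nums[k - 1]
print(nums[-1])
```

41

k=1: nums[1] = 9+7 = 16 → [7, 16, 6, 8, 3, 1, 7]
k=2: nums[2] = 6+16 = 22 → [7, 16, 22, 8, 3, 1, 7]
k=3: nums[3] = 8+22 = 30 → [7, 16, 22, 30, 3, 1, 7]
k=4: nums[4] = 3+30 = 33 → [7, 16, 22, 30, 33, 1, 7]
k=5: nums[5] = 1+33 = 34 → [7, 16, 22, 30, 33, 34, 7]
k=6: nums[6] = 7+34 = 41 → [7, 16, 22, 30, 33, 34, 41]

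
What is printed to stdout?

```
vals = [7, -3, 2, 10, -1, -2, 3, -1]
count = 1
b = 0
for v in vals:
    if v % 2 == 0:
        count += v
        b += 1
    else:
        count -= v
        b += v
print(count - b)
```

-2

v=7: not even, count = 1-7 = -6; b=7
v=-3: not even, count = (-6)-(-3) = -3; b=4
v=2: even, count = (-3)+2 = -1; b=5
v=10: even, count = (-1)+10 = 9; b=6
v=-1: not even, count = 9-(-1) = 10; b=5
v=-2: even, count = 10+(-2) = 8; b=6
v=3: not even, count = 8-3 = 5; b=9
v=-1: not even, count = 5-(-1) = 6; b=8
count-b = 6-8 = -2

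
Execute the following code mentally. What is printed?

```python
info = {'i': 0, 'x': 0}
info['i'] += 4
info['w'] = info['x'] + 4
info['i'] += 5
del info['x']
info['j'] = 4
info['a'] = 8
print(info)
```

info['i'] = 0+4 = 4 → {'i': 4, 'x': 0}
info['w'] = info['x']+4 = 4 → {'i': 4, 'x': 0, 'w': 4}
info['i'] = 4+5 = 9 → {'i': 9, 'x': 0, 'w': 4}
del 'x' → {'i': 9, 'w': 4}
info['j'] = 4 → {'i': 9, 'w': 4, 'j': 4}
info['a'] = 8 → {'i': 9, 'w': 4, 'j': 4, 'a': 8}

{'i': 9, 'w': 4, 'j': 4, 'a': 8}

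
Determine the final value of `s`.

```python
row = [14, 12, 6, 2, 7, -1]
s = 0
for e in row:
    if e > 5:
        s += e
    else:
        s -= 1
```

e=14: >5, s = 0+14 = 14
e=12: >5, s = 14+12 = 26
e=6: >5, s = 26+6 = 32
e=2: not >5, s = 32-1 = 31
e=7: >5, s = 31+7 = 38
e=-1: not >5, s = 38-1 = 37

37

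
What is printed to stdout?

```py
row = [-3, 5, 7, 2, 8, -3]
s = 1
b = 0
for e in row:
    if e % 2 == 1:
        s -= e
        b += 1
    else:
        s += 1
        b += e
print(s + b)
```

11

e=-3: odd, s = 1-(-3) = 4; b=1
e=5: odd, s = 4-5 = -1; b=2
e=7: odd, s = (-1)-7 = -8; b=3
e=2: not odd, s = (-8)+1 = -7; b=5
e=8: not odd, s = (-7)+1 = -6; b=13
e=-3: odd, s = (-6)-(-3) = -3; b=14
s+b = (-3)+14 = 11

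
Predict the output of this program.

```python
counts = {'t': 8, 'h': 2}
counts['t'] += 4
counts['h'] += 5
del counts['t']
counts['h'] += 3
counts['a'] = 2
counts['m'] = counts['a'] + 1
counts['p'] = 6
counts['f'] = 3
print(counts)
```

{'h': 10, 'a': 2, 'm': 3, 'p': 6, 'f': 3}

counts['t'] = 8+4 = 12 → {'t': 12, 'h': 2}
counts['h'] = 2+5 = 7 → {'t': 12, 'h': 7}
del 't' → {'h': 7}
counts['h'] = 7+3 = 10 → {'h': 10}
counts['a'] = 2 → {'h': 10, 'a': 2}
counts['m'] = counts['a']+1 = 3 → {'h': 10, 'a': 2, 'm': 3}
counts['p'] = 6 → {'h': 10, 'a': 2, 'm': 3, 'p': 6}
counts['f'] = 3 → {'h': 10, 'a': 2, 'm': 3, 'p': 6, 'f': 3}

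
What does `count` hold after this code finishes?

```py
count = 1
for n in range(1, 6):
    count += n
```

16

n=1: count = 1+1 = 2
n=2: count = 2+2 = 4
n=3: count = 4+3 = 7
n=4: count = 7+4 = 11
n=5: count = 11+5 = 16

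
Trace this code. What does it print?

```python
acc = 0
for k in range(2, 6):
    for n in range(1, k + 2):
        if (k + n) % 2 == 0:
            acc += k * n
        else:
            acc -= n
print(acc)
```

k=2,n=1: odd sum, acc = 0-1 = -1
k=2,n=2: even sum, acc = (-1)+4 = 3
k=2,n=3: odd sum, acc = 3-3 = 0
k=3,n=1: even sum, acc = 0+3 = 3
k=3,n=2: odd sum, acc = 3-2 = 1
k=3,n=3: even sum, acc = 1+9 = 10
k=3,n=4: odd sum, acc = 10-4 = 6
k=4,n=1: odd sum, acc = 6-1 = 5
k=4,n=2: even sum, acc = 5+8 = 13
k=4,n=3: odd sum, acc = 13-3 = 10
k=4,n=4: even sum, acc = 10+16 = 26
k=4,n=5: odd sum, acc = 26-5 = 21
k=5,n=1: even sum, acc = 21+5 = 26
k=5,n=2: odd sum, acc = 26-2 = 24
k=5,n=3: even sum, acc = 24+15 = 39
k=5,n=4: odd sum, acc = 39-4 = 35
k=5,n=5: even sum, acc = 35+25 = 60
k=5,n=6: odd sum, acc = 60-6 = 54

54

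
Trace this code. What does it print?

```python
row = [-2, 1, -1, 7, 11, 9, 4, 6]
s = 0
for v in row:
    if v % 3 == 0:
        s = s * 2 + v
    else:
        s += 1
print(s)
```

46

v=-2: not %3==0, s = 0+1 = 1
v=1: not %3==0, s = 1+1 = 2
v=-1: not %3==0, s = 2+1 = 3
v=7: not %3==0, s = 3+1 = 4
v=11: not %3==0, s = 4+1 = 5
v=9: %3==0, s = 5*2+9 = 19
v=4: not %3==0, s = 19+1 = 20
v=6: %3==0, s = 20*2+6 = 46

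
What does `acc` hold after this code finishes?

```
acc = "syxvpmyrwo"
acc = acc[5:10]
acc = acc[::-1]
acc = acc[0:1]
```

'o'

slice [5:10] → 'myrwo'
reverse → 'owrym'
slice [0:1] → 'o'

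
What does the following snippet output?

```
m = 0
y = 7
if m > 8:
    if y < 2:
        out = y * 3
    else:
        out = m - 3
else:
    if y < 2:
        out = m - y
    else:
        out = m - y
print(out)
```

-7

m=0, y=7
m > 8 is False; y < 2 is False
→ out = m - y = -7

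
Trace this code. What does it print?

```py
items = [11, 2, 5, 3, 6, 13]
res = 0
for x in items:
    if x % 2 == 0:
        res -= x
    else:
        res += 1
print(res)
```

-4

x=11: not even, res = 0+1 = 1
x=2: even, res = 1-2 = -1
x=5: not even, res = (-1)+1 = 0
x=3: not even, res = 0+1 = 1
x=6: even, res = 1-6 = -5
x=13: not even, res = (-5)+1 = -4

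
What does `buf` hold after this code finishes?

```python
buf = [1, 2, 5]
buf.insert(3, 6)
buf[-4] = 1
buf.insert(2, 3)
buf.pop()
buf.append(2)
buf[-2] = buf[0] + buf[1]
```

insert 6 at 3 → [1, 2, 5, 6]
buf[-4] = 1 → [1, 2, 5, 6]
insert 3 at 2 → [1, 2, 3, 5, 6]
pop() removes 6 → [1, 2, 3, 5]
append 2 → [1, 2, 3, 5, 2]
buf[-2] = buf[0]+buf[1] = 1+2 = 3 → [1, 2, 3, 3, 2]

[1, 2, 3, 3, 2]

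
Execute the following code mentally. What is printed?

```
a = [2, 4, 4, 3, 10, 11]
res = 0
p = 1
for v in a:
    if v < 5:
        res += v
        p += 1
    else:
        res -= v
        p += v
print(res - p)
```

-34

v=2: <5, res = 0+2 = 2; p=2
v=4: <5, res = 2+4 = 6; p=3
v=4: <5, res = 6+4 = 10; p=4
v=3: <5, res = 10+3 = 13; p=5
v=10: not <5, res = 13-10 = 3; p=15
v=11: not <5, res = 3-11 = -8; p=26
res-p = (-8)-26 = -34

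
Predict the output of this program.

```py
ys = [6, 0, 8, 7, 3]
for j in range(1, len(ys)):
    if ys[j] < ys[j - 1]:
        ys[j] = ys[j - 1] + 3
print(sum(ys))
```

j=1: 0<6, ys[1] = 6+3 = 9 → [6, 9, 8, 7, 3]
j=2: 8<9, ys[2] = 9+3 = 12 → [6, 9, 12, 7, 3]
j=3: 7<12, ys[3] = 12+3 = 15 → [6, 9, 12, 15, 3]
j=4: 3<15, ys[4] = 15+3 = 18 → [6, 9, 12, 15, 18]
sum = 60

60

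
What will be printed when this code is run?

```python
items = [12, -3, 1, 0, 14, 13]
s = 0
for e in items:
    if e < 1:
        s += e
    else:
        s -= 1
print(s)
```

e=12: not <1, s = 0-1 = -1
e=-3: <1, s = (-1)+(-3) = -4
e=1: not <1, s = (-4)-1 = -5
e=0: <1, s = (-5)+0 = -5
e=14: not <1, s = (-5)-1 = -6
e=13: not <1, s = (-6)-1 = -7

-7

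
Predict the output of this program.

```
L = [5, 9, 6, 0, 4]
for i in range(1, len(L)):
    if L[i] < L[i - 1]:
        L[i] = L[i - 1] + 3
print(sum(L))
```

59

i=1: 9>=5, unchanged → [5, 9, 6, 0, 4]
i=2: 6<9, L[2] = 9+3 = 12 → [5, 9, 12, 0, 4]
i=3: 0<12, L[3] = 12+3 = 15 → [5, 9, 12, 15, 4]
i=4: 4<15, L[4] = 15+3 = 18 → [5, 9, 12, 15, 18]
sum = 59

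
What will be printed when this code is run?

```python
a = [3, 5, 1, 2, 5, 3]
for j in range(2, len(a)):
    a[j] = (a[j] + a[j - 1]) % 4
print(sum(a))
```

j=2: a[2] = (1+5)%4 = 2 → [3, 5, 2, 2, 5, 3]
j=3: a[3] = (2+2)%4 = 0 → [3, 5, 2, 0, 5, 3]
j=4: a[4] = (5+0)%4 = 1 → [3, 5, 2, 0, 1, 3]
j=5: a[5] = (3+1)%4 = 0 → [3, 5, 2, 0, 1, 0]
sum = 11

11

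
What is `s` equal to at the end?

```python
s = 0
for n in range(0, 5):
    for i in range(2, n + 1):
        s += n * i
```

55

n=2,i=2: s = 0+4 = 4
n=3,i=2: s = 4+6 = 10
n=3,i=3: s = 10+9 = 19
n=4,i=2: s = 19+8 = 27
n=4,i=3: s = 27+12 = 39
n=4,i=4: s = 39+16 = 55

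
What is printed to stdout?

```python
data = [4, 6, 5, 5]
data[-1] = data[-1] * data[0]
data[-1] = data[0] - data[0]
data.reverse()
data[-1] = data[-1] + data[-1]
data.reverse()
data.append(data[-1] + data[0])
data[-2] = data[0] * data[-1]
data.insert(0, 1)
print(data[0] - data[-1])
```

data[-1] = data[-1]*data[0] = 5*4 = 20 → [4, 6, 5, 20]
data[-1] = data[0]-data[0] = 4-4 = 0 → [4, 6, 5, 0]
reverse → [0, 5, 6, 4]
data[-1] = data[-1]+data[-1] = 4+4 = 8 → [0, 5, 6, 8]
reverse → [8, 6, 5, 0]
append data[-1]+data[0] = 0+8 = 8 → [8, 6, 5, 0, 8]
data[-2] = data[0]*data[-1] = 8*8 = 64 → [8, 6, 5, 64, 8]
insert 1 at 0 → [1, 8, 6, 5, 64, 8]
data[0]-data[-1] = 1-8 = -7

-7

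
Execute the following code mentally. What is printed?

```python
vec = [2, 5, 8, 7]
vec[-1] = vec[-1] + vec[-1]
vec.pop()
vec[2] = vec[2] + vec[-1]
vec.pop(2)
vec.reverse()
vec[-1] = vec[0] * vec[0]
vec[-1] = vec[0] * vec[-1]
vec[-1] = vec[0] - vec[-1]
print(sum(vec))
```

-115

vec[-1] = vec[-1]+vec[-1] = 7+7 = 14 → [2, 5, 8, 14]
pop() removes 14 → [2, 5, 8]
vec[2] = vec[2]+vec[-1] = 8+8 = 16 → [2, 5, 16]
pop(2) removes 16 → [2, 5]
reverse → [5, 2]
vec[-1] = vec[0]*vec[0] = 5*5 = 25 → [5, 25]
vec[-1] = vec[0]*vec[-1] = 5*25 = 125 → [5, 125]
vec[-1] = vec[0]-vec[-1] = 5-125 = -120 → [5, -120]
sum = -115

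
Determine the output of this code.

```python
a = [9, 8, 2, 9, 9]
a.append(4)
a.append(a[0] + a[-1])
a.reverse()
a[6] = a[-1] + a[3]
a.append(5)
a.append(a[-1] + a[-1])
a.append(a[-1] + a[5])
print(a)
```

[13, 4, 9, 9, 2, 8, 18, 5, 10, 18]

append 4 → [9, 8, 2, 9, 9, 4]
append a[0]+a[-1] = 9+4 = 13 → [9, 8, 2, 9, 9, 4, 13]
reverse → [13, 4, 9, 9, 2, 8, 9]
a[6] = a[-1]+a[3] = 9+9 = 18 → [13, 4, 9, 9, 2, 8, 18]
append 5 → [13, 4, 9, 9, 2, 8, 18, 5]
append a[-1]+a[-1] = 5+5 = 10 → [13, 4, 9, 9, 2, 8, 18, 5, 10]
append a[-1]+a[5] = 10+8 = 18 → [13, 4, 9, 9, 2, 8, 18, 5, 10, 18]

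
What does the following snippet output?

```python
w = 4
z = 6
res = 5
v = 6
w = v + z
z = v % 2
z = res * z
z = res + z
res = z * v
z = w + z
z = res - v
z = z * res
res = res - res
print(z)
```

720

w = 6+6 = 12
z = 6%2 = 0
z = 5*0 = 0
z = 5+0 = 5
res = 5*6 = 30
z = 12+5 = 17
z = 30-6 = 24
z = 24*30 = 720
res = 30-30 = 0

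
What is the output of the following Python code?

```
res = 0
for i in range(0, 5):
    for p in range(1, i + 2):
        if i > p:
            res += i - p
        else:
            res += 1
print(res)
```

i=0,p=1: not 0>1, res = 0+1 = 1
i=1,p=1: not 1>1, res = 1+1 = 2
i=1,p=2: not 1>2, res = 2+1 = 3
i=2,p=1: 2>1, res = 3+1 = 4
i=2,p=2: not 2>2, res = 4+1 = 5
i=2,p=3: not 2>3, res = 5+1 = 6
i=3,p=1: 3>1, res = 6+2 = 8
i=3,p=2: 3>2, res = 8+1 = 9
i=3,p=3: not 3>3, res = 9+1 = 10
i=3,p=4: not 3>4, res = 10+1 = 11
i=4,p=1: 4>1, res = 11+3 = 14
i=4,p=2: 4>2, res = 14+2 = 16
i=4,p=3: 4>3, res = 16+1 = 17
i=4,p=4: not 4>4, res = 17+1 = 18
i=4,p=5: not 4>5, res = 18+1 = 19

19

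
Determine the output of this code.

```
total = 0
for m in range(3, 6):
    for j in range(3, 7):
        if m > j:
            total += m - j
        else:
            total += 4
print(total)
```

40

m=3,j=3: not 3>3, total = 0+4 = 4
m=3,j=4: not 3>4, total = 4+4 = 8
m=3,j=5: not 3>5, total = 8+4 = 12
m=3,j=6: not 3>6, total = 12+4 = 16
m=4,j=3: 4>3, total = 16+1 = 17
m=4,j=4: not 4>4, total = 17+4 = 21
m=4,j=5: not 4>5, total = 21+4 = 25
m=4,j=6: not 4>6, total = 25+4 = 29
m=5,j=3: 5>3, total = 29+2 = 31
m=5,j=4: 5>4, total = 31+1 = 32
m=5,j=5: not 5>5, total = 32+4 = 36
m=5,j=6: not 5>6, total = 36+4 = 40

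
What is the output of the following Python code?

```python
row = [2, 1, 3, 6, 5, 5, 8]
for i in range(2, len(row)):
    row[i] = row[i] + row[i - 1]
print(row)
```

[2, 1, 4, 10, 15, 20, 28]

i=2: row[2] = 3+1 = 4 → [2, 1, 4, 6, 5, 5, 8]
i=3: row[3] = 6+4 = 10 → [2, 1, 4, 10, 5, 5, 8]
i=4: row[4] = 5+10 = 15 → [2, 1, 4, 10, 15, 5, 8]
i=5: row[5] = 5+15 = 20 → [2, 1, 4, 10, 15, 20, 8]
i=6: row[6] = 8+20 = 28 → [2, 1, 4, 10, 15, 20, 28]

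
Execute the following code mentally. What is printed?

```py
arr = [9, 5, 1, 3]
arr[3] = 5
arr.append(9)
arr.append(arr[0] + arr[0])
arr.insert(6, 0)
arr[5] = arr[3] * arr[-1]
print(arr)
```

[9, 5, 1, 5, 9, 0, 0]

arr[3] = 5 → [9, 5, 1, 5]
append 9 → [9, 5, 1, 5, 9]
append arr[0]+arr[0] = 9+9 = 18 → [9, 5, 1, 5, 9, 18]
insert 0 at 6 → [9, 5, 1, 5, 9, 18, 0]
arr[5] = arr[3]*arr[-1] = 5*0 = 0 → [9, 5, 1, 5, 9, 0, 0]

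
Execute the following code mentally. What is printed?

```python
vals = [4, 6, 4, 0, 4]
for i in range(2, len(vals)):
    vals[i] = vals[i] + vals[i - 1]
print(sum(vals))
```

i=2: vals[2] = 4+6 = 10 → [4, 6, 10, 0, 4]
i=3: vals[3] = 0+10 = 10 → [4, 6, 10, 10, 4]
i=4: vals[4] = 4+10 = 14 → [4, 6, 10, 10, 14]
sum = 44

44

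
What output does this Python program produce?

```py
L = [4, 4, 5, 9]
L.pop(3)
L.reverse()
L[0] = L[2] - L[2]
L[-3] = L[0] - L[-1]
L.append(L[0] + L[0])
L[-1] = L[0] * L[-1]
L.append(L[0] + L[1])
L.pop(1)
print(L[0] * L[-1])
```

0

pop(3) removes 9 → [4, 4, 5]
reverse → [5, 4, 4]
L[0] = L[2]-L[2] = 4-4 = 0 → [0, 4, 4]
L[-3] = L[0]-L[-1] = 0-4 = -4 → [-4, 4, 4]
append L[0]+L[0] = (-4)+(-4) = -8 → [-4, 4, 4, -8]
L[-1] = L[0]*L[-1] = (-4)*(-8) = 32 → [-4, 4, 4, 32]
append L[0]+L[1] = (-4)+4 = 0 → [-4, 4, 4, 32, 0]
pop(1) removes 4 → [-4, 4, 32, 0]
L[0]*L[-1] = (-4)*0 = 0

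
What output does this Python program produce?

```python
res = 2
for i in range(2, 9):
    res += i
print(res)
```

i=2: res = 2+2 = 4
i=3: res = 4+3 = 7
i=4: res = 7+4 = 11
i=5: res = 11+5 = 16
i=6: res = 16+6 = 22
i=7: res = 22+7 = 29
i=8: res = 29+8 = 37

37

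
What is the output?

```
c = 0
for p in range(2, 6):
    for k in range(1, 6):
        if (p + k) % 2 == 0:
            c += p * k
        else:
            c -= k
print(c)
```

p=2,k=1: odd sum, c = 0-1 = -1
p=2,k=2: even sum, c = (-1)+4 = 3
p=2,k=3: odd sum, c = 3-3 = 0
p=2,k=4: even sum, c = 0+8 = 8
p=2,k=5: odd sum, c = 8-5 = 3
p=3,k=1: even sum, c = 3+3 = 6
p=3,k=2: odd sum, c = 6-2 = 4
p=3,k=3: even sum, c = 4+9 = 13
p=3,k=4: odd sum, c = 13-4 = 9
p=3,k=5: even sum, c = 9+15 = 24
p=4,k=1: odd sum, c = 24-1 = 23
p=4,k=2: even sum, c = 23+8 = 31
p=4,k=3: odd sum, c = 31-3 = 28
p=4,k=4: even sum, c = 28+16 = 44
p=4,k=5: odd sum, c = 44-5 = 39
p=5,k=1: even sum, c = 39+5 = 44
p=5,k=2: odd sum, c = 44-2 = 42
p=5,k=3: even sum, c = 42+15 = 57
p=5,k=4: odd sum, c = 57-4 = 53
p=5,k=5: even sum, c = 53+25 = 78

78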